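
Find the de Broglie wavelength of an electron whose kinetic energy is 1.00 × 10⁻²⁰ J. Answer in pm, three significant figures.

p = √(2mKE) = √(2 × 9.109 × 10⁻³¹ × 1.000 × 10⁻²⁰) = 1.350 × 10⁻²⁵ kg·m/s.
λ = h/p = 6.626 × 10⁻³⁴ / 1.350 × 10⁻²⁵ = 4.91 × 10⁻⁹ m = 4910 pm.

λ = 4910 pm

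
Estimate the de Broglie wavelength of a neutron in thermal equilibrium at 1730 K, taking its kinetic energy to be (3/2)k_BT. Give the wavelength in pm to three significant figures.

KE = (3/2)k_BT = 1.5 × 1.381 × 10⁻²³ × 1730 = 3.584 × 10⁻²⁰ J.
p = √(2mKE) = √(2 × 1.675 × 10⁻²⁷ × 3.584 × 10⁻²⁰) = 1.096 × 10⁻²³ kg·m/s.
λ = h/p = 6.05 × 10⁻¹¹ m = 60.5 pm.

λ = 60.5 pm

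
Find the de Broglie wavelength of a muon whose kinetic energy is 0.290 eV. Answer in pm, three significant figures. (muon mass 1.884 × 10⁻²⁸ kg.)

λ = 158 pm

KE = 0.290 eV = 4.646 × 10⁻²⁰ J.
p = √(2mKE) = √(2 × 1.884 × 10⁻²⁸ × 4.646 × 10⁻²⁰) = 4.184 × 10⁻²⁴ kg·m/s.
λ = h/p = 6.626 × 10⁻³⁴ / 4.184 × 10⁻²⁴ = 1.58 × 10⁻¹⁰ m = 158 pm.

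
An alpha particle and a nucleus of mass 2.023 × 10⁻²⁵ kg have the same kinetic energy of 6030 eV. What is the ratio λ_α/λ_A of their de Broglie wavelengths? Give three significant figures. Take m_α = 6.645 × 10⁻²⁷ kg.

λ_α/λ_A = 5.52

At fixed KE, p = √(2mKE) so λ = h/p ∝ 1/√m.
λ_α/λ_A = √(m_A/m_α) = √(2.023 × 10⁻²⁵/6.645 × 10⁻²⁷) = √(30.44) = 5.52.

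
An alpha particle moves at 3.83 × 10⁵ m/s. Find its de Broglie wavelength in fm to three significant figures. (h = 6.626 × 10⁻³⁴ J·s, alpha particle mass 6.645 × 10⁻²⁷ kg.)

p = mv = 6.645 × 10⁻²⁷ × 3.83 × 10⁵ = 2.545 × 10⁻²¹ kg·m/s.
λ = h/p = 6.626 × 10⁻³⁴ / 2.545 × 10⁻²¹ = 2.60 × 10⁻¹³ m = 260 fm.

λ = 260 fm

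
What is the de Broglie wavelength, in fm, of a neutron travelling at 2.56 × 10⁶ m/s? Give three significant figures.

p = mv = 1.675 × 10⁻²⁷ × 2.56 × 10⁶ = 4.288 × 10⁻²¹ kg·m/s.
λ = h/p = 6.626 × 10⁻³⁴ / 4.288 × 10⁻²¹ = 1.55 × 10⁻¹³ m = 155 fm.

λ = 155 fm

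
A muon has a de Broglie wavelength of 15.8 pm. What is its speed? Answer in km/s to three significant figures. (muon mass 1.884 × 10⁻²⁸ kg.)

v = 223 km/s

p = h/λ = 6.626 × 10⁻³⁴ / 1.580 × 10⁻¹¹ = 4.194 × 10⁻²³ kg·m/s.
v = p/m = 4.194 × 10⁻²³ / 1.884 × 10⁻²⁸ = 2.23 × 10⁵ m/s = 223 km/s.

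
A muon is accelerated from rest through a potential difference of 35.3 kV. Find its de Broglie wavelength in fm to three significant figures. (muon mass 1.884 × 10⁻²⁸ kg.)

KE = eV = 1.602 × 10⁻¹⁹ × 3.530 × 10⁴ = 5.655 × 10⁻¹⁵ J.
p = √(2mKE) = √(2 × 1.884 × 10⁻²⁸ × 5.655 × 10⁻¹⁵) = 1.460 × 10⁻²¹ kg·m/s.
λ = h/p = 6.626 × 10⁻³⁴ / 1.460 × 10⁻²¹ = 4.54 × 10⁻¹³ m = 454 fm.

λ = 454 fm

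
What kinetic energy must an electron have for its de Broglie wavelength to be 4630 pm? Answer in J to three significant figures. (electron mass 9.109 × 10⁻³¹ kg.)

p = h/λ = 6.626 × 10⁻³⁴ / 4.630 × 10⁻⁹ = 1.431 × 10⁻²⁵ kg·m/s.
KE = p²/(2m) = (1.431 × 10⁻²⁵)² / (2 × 9.109 × 10⁻³¹) = 1.124 × 10⁻²⁰ J = 1.12 × 10⁻²⁰ J.

KE = 1.12 × 10⁻²⁰ J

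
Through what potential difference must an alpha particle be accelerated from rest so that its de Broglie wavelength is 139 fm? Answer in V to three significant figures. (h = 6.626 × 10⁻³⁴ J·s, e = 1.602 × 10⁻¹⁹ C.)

V = 5340 V

p = h/λ = 6.626 × 10⁻³⁴ / 1.390 × 10⁻¹³ = 4.767 × 10⁻²¹ kg·m/s.
KE = p²/(2m) = 1.710 × 10⁻¹⁵ J.
V = KE/2e = 1.710 × 10⁻¹⁵ / (2 × 1.602 × 10⁻¹⁹) = 5340 V.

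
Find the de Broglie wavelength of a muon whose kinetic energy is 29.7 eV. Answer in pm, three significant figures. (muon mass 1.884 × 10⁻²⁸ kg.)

λ = 15.6 pm

KE = 29.7 eV = 4.758 × 10⁻¹⁸ J.
p = √(2mKE) = √(2 × 1.884 × 10⁻²⁸ × 4.758 × 10⁻¹⁸) = 4.234 × 10⁻²³ kg·m/s.
λ = h/p = 6.626 × 10⁻³⁴ / 4.234 × 10⁻²³ = 1.56 × 10⁻¹¹ m = 15.6 pm.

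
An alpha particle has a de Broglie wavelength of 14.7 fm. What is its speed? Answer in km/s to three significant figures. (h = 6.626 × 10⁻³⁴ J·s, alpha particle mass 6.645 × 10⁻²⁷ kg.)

v = 6780 km/s

p = h/λ = 6.626 × 10⁻³⁴ / 1.470 × 10⁻¹⁴ = 4.507 × 10⁻²⁰ kg·m/s.
v = p/m = 4.507 × 10⁻²⁰ / 6.645 × 10⁻²⁷ = 6.78 × 10⁶ m/s = 6780 km/s.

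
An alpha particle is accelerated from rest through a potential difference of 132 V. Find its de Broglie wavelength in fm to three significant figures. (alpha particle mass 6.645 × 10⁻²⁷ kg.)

λ = 884 fm

KE = 2eV = 2 × 1.602 × 10⁻¹⁹ × 132.0 = 4.229 × 10⁻¹⁷ J.
p = √(2mKE) = √(2 × 6.645 × 10⁻²⁷ × 4.229 × 10⁻¹⁷) = 7.497 × 10⁻²² kg·m/s.
λ = h/p = 6.626 × 10⁻³⁴ / 7.497 × 10⁻²² = 8.84 × 10⁻¹³ m = 884 fm.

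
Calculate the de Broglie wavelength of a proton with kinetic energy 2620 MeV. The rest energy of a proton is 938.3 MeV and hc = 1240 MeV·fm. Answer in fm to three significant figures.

Total energy E = KE + m₀c² = 2620 + 938.3 = 3558.3 MeV.
(pc)² = E² − (m₀c²)² = (3558.3)² − (938.3)² = 1.178 × 10⁷ MeV², so pc = 3432 MeV.
λ = hc/(pc) = 1240 MeV·fm / 3432 MeV = 0.361 fm.

λ = 0.361 fm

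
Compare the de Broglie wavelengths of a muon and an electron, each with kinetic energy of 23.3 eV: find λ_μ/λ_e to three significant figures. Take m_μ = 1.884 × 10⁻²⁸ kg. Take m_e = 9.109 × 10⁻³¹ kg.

λ_μ/λ_e = 0.0695

At fixed KE, p = √(2mKE) so λ = h/p ∝ 1/√m.
λ_μ/λ_e = √(m_e/m_μ) = √(9.109 × 10⁻³¹/1.884 × 10⁻²⁸) = √(4.835 × 10⁻³) = 0.0695.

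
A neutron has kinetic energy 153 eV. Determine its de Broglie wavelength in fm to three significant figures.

λ = 2310 fm

KE = 153 eV = 2.451 × 10⁻¹⁷ J.
p = √(2mKE) = √(2 × 1.675 × 10⁻²⁷ × 2.451 × 10⁻¹⁷) = 2.865 × 10⁻²² kg·m/s.
λ = h/p = 6.626 × 10⁻³⁴ / 2.865 × 10⁻²² = 2.31 × 10⁻¹² m = 2310 fm.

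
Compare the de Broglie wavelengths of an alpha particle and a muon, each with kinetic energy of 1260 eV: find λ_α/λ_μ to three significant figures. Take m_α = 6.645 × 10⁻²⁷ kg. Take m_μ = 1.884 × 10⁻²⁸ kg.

At fixed KE, p = √(2mKE) so λ = h/p ∝ 1/√m.
λ_α/λ_μ = √(m_μ/m_α) = √(1.884 × 10⁻²⁸/6.645 × 10⁻²⁷) = √(0.02835) = 0.168.

λ_α/λ_μ = 0.168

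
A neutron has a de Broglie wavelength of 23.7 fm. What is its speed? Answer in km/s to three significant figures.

p = h/λ = 6.626 × 10⁻³⁴ / 2.370 × 10⁻¹⁴ = 2.796 × 10⁻²⁰ kg·m/s.
v = p/m = 2.796 × 10⁻²⁰ / 1.675 × 10⁻²⁷ = 1.67 × 10⁷ m/s = 1.67 × 10⁴ km/s.

v = 1.67 × 10⁴ km/s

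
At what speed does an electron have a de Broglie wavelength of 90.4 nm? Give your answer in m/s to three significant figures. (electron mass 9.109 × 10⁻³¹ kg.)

v = 8050 m/s

p = h/λ = 6.626 × 10⁻³⁴ / 9.040 × 10⁻⁸ = 7.330 × 10⁻²⁷ kg·m/s.
v = p/m = 7.330 × 10⁻²⁷ / 9.109 × 10⁻³¹ = 8.05 × 10³ m/s = 8050 m/s.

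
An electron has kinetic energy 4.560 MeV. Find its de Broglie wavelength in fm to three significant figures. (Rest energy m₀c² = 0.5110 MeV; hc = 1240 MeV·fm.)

λ = 246 fm

Total energy E = KE + m₀c² = 4.560 + 0.5110 = 5.0710 MeV.
(pc)² = E² − (m₀c²)² = (5.0710)² − (0.5110)² = 25.45 MeV², so pc = 5.045 MeV.
λ = hc/(pc) = 1240 MeV·fm / 5.045 MeV = 246 fm.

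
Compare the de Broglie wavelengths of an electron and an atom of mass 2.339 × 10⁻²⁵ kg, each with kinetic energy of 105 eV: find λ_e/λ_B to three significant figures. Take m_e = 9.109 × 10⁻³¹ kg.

At fixed KE, p = √(2mKE) so λ = h/p ∝ 1/√m.
λ_e/λ_B = √(m_B/m_e) = √(2.339 × 10⁻²⁵/9.109 × 10⁻³¹) = √(2.568 × 10⁵) = 507.

λ_e/λ_B = 507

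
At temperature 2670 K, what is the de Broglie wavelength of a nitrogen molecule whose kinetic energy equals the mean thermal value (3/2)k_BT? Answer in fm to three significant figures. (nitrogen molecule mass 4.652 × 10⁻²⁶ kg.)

λ = 9240 fm

KE = (3/2)k_BT = 1.5 × 1.381 × 10⁻²³ × 2670 = 5.531 × 10⁻²⁰ J.
p = √(2mKE) = √(2 × 4.652 × 10⁻²⁶ × 5.531 × 10⁻²⁰) = 7.174 × 10⁻²³ kg·m/s.
λ = h/p = 9.24 × 10⁻¹² m = 9240 fm.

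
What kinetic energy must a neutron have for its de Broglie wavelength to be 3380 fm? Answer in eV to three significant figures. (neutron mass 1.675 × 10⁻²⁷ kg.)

KE = 71.6 eV

p = h/λ = 6.626 × 10⁻³⁴ / 3.380 × 10⁻¹² = 1.960 × 10⁻²² kg·m/s.
KE = p²/(2m) = (1.960 × 10⁻²²)² / (2 × 1.675 × 10⁻²⁷) = 1.147 × 10⁻¹⁷ J = 71.6 eV.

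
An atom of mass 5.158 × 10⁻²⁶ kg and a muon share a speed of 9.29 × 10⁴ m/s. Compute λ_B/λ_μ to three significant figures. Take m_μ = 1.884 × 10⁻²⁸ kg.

λ_B/λ_μ = 3.65 × 10⁻³

At fixed v, p = mv so λ = h/(mv) ∝ 1/m.
λ_B/λ_μ = m_μ/m_B = 1.884 × 10⁻²⁸/5.158 × 10⁻²⁶ = 3.65 × 10⁻³.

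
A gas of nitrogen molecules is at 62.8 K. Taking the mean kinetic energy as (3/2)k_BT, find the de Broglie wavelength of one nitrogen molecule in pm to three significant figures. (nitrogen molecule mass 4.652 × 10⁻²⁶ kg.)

λ = 60.2 pm

KE = (3/2)k_BT = 1.5 × 1.381 × 10⁻²³ × 62.8 = 1.301 × 10⁻²¹ J.
p = √(2mKE) = √(2 × 4.652 × 10⁻²⁶ × 1.301 × 10⁻²¹) = 1.100 × 10⁻²³ kg·m/s.
λ = h/p = 6.02 × 10⁻¹¹ m = 60.2 pm.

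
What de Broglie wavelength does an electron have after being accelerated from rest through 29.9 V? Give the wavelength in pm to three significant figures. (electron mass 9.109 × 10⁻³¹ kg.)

λ = 224 pm

KE = eV = 1.602 × 10⁻¹⁹ × 29.90 = 4.790 × 10⁻¹⁸ J.
p = √(2mKE) = √(2 × 9.109 × 10⁻³¹ × 4.790 × 10⁻¹⁸) = 2.954 × 10⁻²⁴ kg·m/s.
λ = h/p = 6.626 × 10⁻³⁴ / 2.954 × 10⁻²⁴ = 2.24 × 10⁻¹⁰ m = 224 pm.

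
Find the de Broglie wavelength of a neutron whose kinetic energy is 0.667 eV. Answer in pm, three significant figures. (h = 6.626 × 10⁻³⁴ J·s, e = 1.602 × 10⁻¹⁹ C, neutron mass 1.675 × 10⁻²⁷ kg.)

λ = 35.0 pm

KE = 0.667 eV = 1.069 × 10⁻¹⁹ J.
p = √(2mKE) = √(2 × 1.675 × 10⁻²⁷ × 1.069 × 10⁻¹⁹) = 1.892 × 10⁻²³ kg·m/s.
λ = h/p = 6.626 × 10⁻³⁴ / 1.892 × 10⁻²³ = 3.50 × 10⁻¹¹ m = 35.0 pm.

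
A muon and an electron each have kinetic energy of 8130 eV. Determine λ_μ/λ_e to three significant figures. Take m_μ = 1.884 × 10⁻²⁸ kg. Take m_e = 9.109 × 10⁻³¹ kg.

At fixed KE, p = √(2mKE) so λ = h/p ∝ 1/√m.
λ_μ/λ_e = √(m_e/m_μ) = √(9.109 × 10⁻³¹/1.884 × 10⁻²⁸) = √(4.835 × 10⁻³) = 0.0695.

λ_μ/λ_e = 0.0695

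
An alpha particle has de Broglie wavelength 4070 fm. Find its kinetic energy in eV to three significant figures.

p = h/λ = 6.626 × 10⁻³⁴ / 4.070 × 10⁻¹² = 1.628 × 10⁻²² kg·m/s.
KE = p²/(2m) = (1.628 × 10⁻²²)² / (2 × 6.645 × 10⁻²⁷) = 1.994 × 10⁻¹⁸ J = 12.4 eV.

KE = 12.4 eV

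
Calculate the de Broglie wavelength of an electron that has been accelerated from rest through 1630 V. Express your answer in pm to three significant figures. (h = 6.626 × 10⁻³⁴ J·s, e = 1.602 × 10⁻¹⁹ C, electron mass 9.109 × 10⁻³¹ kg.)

λ = 30.4 pm

KE = eV = 1.602 × 10⁻¹⁹ × 1630 = 2.611 × 10⁻¹⁶ J.
p = √(2mKE) = √(2 × 9.109 × 10⁻³¹ × 2.611 × 10⁻¹⁶) = 2.181 × 10⁻²³ kg·m/s.
λ = h/p = 6.626 × 10⁻³⁴ / 2.181 × 10⁻²³ = 3.04 × 10⁻¹¹ m = 30.4 pm.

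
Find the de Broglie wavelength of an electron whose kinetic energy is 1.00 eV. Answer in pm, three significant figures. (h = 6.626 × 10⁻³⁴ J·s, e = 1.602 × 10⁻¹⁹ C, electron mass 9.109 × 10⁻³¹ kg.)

KE = 1.00 eV = 1.602 × 10⁻¹⁹ J.
p = √(2mKE) = √(2 × 9.109 × 10⁻³¹ × 1.602 × 10⁻¹⁹) = 5.402 × 10⁻²⁵ kg·m/s.
λ = h/p = 6.626 × 10⁻³⁴ / 5.402 × 10⁻²⁵ = 1.23 × 10⁻⁹ m = 1230 pm.

λ = 1230 pm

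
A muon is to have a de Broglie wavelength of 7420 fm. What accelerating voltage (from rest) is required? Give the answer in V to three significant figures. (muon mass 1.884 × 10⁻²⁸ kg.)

V = 132 V

p = h/λ = 6.626 × 10⁻³⁴ / 7.420 × 10⁻¹² = 8.930 × 10⁻²³ kg·m/s.
KE = p²/(2m) = 2.116 × 10⁻¹⁷ J.
V = KE/e = 2.116 × 10⁻¹⁷ / (1.602 × 10⁻¹⁹) = 132 V.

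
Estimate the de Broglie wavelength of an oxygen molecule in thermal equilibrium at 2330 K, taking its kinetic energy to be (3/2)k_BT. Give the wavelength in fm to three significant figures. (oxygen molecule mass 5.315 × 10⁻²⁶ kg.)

λ = 9250 fm

KE = (3/2)k_BT = 1.5 × 1.381 × 10⁻²³ × 2330 = 4.827 × 10⁻²⁰ J.
p = √(2mKE) = √(2 × 5.315 × 10⁻²⁶ × 4.827 × 10⁻²⁰) = 7.163 × 10⁻²³ kg·m/s.
λ = h/p = 9.25 × 10⁻¹² m = 9250 fm.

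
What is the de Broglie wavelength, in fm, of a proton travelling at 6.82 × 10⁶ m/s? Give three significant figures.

λ = 58.1 fm

p = mv = 1.673 × 10⁻²⁷ × 6.82 × 10⁶ = 1.141 × 10⁻²⁰ kg·m/s.
λ = h/p = 6.626 × 10⁻³⁴ / 1.141 × 10⁻²⁰ = 5.81 × 10⁻¹⁴ m = 58.1 fm.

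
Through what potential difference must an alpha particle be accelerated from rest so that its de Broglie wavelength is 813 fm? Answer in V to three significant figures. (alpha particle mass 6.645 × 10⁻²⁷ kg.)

V = 156 V

p = h/λ = 6.626 × 10⁻³⁴ / 8.130 × 10⁻¹³ = 8.150 × 10⁻²² kg·m/s.
KE = p²/(2m) = 4.998 × 10⁻¹⁷ J.
V = KE/2e = 4.998 × 10⁻¹⁷ / (2 × 1.602 × 10⁻¹⁹) = 156 V.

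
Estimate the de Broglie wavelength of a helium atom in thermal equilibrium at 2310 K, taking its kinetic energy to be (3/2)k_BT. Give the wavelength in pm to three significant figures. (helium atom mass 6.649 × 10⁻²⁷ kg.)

λ = 26.3 pm

KE = (3/2)k_BT = 1.5 × 1.381 × 10⁻²³ × 2310 = 4.785 × 10⁻²⁰ J.
p = √(2mKE) = √(2 × 6.649 × 10⁻²⁷ × 4.785 × 10⁻²⁰) = 2.523 × 10⁻²³ kg·m/s.
λ = h/p = 2.63 × 10⁻¹¹ m = 26.3 pm.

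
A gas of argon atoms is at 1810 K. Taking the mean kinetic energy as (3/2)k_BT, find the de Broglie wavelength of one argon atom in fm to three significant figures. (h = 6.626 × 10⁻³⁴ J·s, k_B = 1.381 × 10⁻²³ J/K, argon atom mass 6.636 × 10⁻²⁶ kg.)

λ = 9390 fm

KE = (3/2)k_BT = 1.5 × 1.381 × 10⁻²³ × 1810 = 3.749 × 10⁻²⁰ J.
p = √(2mKE) = √(2 × 6.636 × 10⁻²⁶ × 3.749 × 10⁻²⁰) = 7.054 × 10⁻²³ kg·m/s.
λ = h/p = 9.39 × 10⁻¹² m = 9390 fm.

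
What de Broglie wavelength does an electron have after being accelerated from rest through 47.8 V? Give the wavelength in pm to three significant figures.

λ = 177 pm

KE = eV = 1.602 × 10⁻¹⁹ × 47.80 = 7.658 × 10⁻¹⁸ J.
p = √(2mKE) = √(2 × 9.109 × 10⁻³¹ × 7.658 × 10⁻¹⁸) = 3.735 × 10⁻²⁴ kg·m/s.
λ = h/p = 6.626 × 10⁻³⁴ / 3.735 × 10⁻²⁴ = 1.77 × 10⁻¹⁰ m = 177 pm.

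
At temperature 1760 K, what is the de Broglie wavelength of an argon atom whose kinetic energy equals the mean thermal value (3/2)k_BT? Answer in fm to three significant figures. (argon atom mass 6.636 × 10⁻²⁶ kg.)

λ = 9530 fm

KE = (3/2)k_BT = 1.5 × 1.381 × 10⁻²³ × 1760 = 3.646 × 10⁻²⁰ J.
p = √(2mKE) = √(2 × 6.636 × 10⁻²⁶ × 3.646 × 10⁻²⁰) = 6.956 × 10⁻²³ kg·m/s.
λ = h/p = 9.53 × 10⁻¹² m = 9530 fm.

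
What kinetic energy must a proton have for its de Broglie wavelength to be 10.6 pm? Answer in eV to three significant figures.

KE = 7.29 eV

p = h/λ = 6.626 × 10⁻³⁴ / 1.060 × 10⁻¹¹ = 6.251 × 10⁻²³ kg·m/s.
KE = p²/(2m) = (6.251 × 10⁻²³)² / (2 × 1.673 × 10⁻²⁷) = 1.168 × 10⁻¹⁸ J = 7.29 eV.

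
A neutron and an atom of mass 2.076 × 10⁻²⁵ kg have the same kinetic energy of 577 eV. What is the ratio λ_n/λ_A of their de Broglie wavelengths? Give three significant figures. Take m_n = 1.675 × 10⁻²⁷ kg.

At fixed KE, p = √(2mKE) so λ = h/p ∝ 1/√m.
λ_n/λ_A = √(m_A/m_n) = √(2.076 × 10⁻²⁵/1.675 × 10⁻²⁷) = √(123.9) = 11.1.

λ_n/λ_A = 11.1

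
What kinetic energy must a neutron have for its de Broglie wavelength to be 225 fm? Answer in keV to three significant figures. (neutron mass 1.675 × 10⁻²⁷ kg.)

p = h/λ = 6.626 × 10⁻³⁴ / 2.250 × 10⁻¹³ = 2.945 × 10⁻²¹ kg·m/s.
KE = p²/(2m) = (2.945 × 10⁻²¹)² / (2 × 1.675 × 10⁻²⁷) = 2.589 × 10⁻¹⁵ J = 16.2 keV.

KE = 16.2 keV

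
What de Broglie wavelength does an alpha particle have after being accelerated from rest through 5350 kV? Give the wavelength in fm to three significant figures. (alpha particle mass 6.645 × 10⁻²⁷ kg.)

λ = 4.39 fm

KE = 2eV = 2 × 1.602 × 10⁻¹⁹ × 5.350 × 10⁶ = 1.714 × 10⁻¹² J.
p = √(2mKE) = √(2 × 6.645 × 10⁻²⁷ × 1.714 × 10⁻¹²) = 1.509 × 10⁻¹⁹ kg·m/s.
λ = h/p = 6.626 × 10⁻³⁴ / 1.509 × 10⁻¹⁹ = 4.39 × 10⁻¹⁵ m = 4.39 fm.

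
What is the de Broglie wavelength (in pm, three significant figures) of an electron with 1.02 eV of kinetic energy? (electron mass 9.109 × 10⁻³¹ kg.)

λ = 1210 pm

KE = 1.02 eV = 1.634 × 10⁻¹⁹ J.
p = √(2mKE) = √(2 × 9.109 × 10⁻³¹ × 1.634 × 10⁻¹⁹) = 5.456 × 10⁻²⁵ kg·m/s.
λ = h/p = 6.626 × 10⁻³⁴ / 5.456 × 10⁻²⁵ = 1.21 × 10⁻⁹ m = 1210 pm.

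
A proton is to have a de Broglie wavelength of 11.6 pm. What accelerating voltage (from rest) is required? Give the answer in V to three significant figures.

V = 6.09 V

p = h/λ = 6.626 × 10⁻³⁴ / 1.160 × 10⁻¹¹ = 5.712 × 10⁻²³ kg·m/s.
KE = p²/(2m) = 9.751 × 10⁻¹⁹ J.
V = KE/e = 9.751 × 10⁻¹⁹ / (1.602 × 10⁻¹⁹) = 6.09 V.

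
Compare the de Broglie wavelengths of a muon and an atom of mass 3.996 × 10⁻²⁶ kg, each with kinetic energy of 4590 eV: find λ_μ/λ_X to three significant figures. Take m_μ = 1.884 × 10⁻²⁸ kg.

λ_μ/λ_X = 14.6

At fixed KE, p = √(2mKE) so λ = h/p ∝ 1/√m.
λ_μ/λ_X = √(m_X/m_μ) = √(3.996 × 10⁻²⁶/1.884 × 10⁻²⁸) = √(212.1) = 14.6.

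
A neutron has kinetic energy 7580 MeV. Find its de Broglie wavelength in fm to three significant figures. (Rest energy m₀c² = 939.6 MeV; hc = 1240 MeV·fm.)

Total energy E = KE + m₀c² = 7580 + 939.6 = 8519.6 MeV.
(pc)² = E² − (m₀c²)² = (8519.6)² − (939.6)² = 7.170 × 10⁷ MeV², so pc = 8468 MeV.
λ = hc/(pc) = 1240 MeV·fm / 8468 MeV = 0.146 fm.

λ = 0.146 fm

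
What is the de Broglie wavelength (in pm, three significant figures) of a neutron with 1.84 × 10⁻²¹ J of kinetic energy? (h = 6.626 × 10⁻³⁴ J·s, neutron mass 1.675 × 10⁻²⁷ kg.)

p = √(2mKE) = √(2 × 1.675 × 10⁻²⁷ × 1.840 × 10⁻²¹) = 2.483 × 10⁻²⁴ kg·m/s.
λ = h/p = 6.626 × 10⁻³⁴ / 2.483 × 10⁻²⁴ = 2.67 × 10⁻¹⁰ m = 267 pm.

λ = 267 pm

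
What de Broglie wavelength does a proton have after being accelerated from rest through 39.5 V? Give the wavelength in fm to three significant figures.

KE = eV = 1.602 × 10⁻¹⁹ × 39.50 = 6.328 × 10⁻¹⁸ J.
p = √(2mKE) = √(2 × 1.673 × 10⁻²⁷ × 6.328 × 10⁻¹⁸) = 1.455 × 10⁻²² kg·m/s.
λ = h/p = 6.626 × 10⁻³⁴ / 1.455 × 10⁻²² = 4.55 × 10⁻¹² m = 4550 fm.

λ = 4550 fm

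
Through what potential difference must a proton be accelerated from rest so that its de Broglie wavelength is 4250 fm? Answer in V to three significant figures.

p = h/λ = 6.626 × 10⁻³⁴ / 4.250 × 10⁻¹² = 1.559 × 10⁻²² kg·m/s.
KE = p²/(2m) = 7.264 × 10⁻¹⁸ J.
V = KE/e = 7.264 × 10⁻¹⁸ / (1.602 × 10⁻¹⁹) = 45.3 V.

V = 45.3 V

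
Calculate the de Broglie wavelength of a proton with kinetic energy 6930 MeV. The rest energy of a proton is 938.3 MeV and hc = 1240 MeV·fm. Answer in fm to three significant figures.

Total energy E = KE + m₀c² = 6930 + 938.3 = 7868.3 MeV.
(pc)² = E² − (m₀c²)² = (7868.3)² − (938.3)² = 6.103 × 10⁷ MeV², so pc = 7812 MeV.
λ = hc/(pc) = 1240 MeV·fm / 7812 MeV = 0.159 fm.

λ = 0.159 fm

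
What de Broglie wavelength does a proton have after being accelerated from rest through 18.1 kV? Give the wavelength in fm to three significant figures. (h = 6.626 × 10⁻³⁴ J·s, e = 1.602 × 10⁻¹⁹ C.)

λ = 213 fm

KE = eV = 1.602 × 10⁻¹⁹ × 1.810 × 10⁴ = 2.900 × 10⁻¹⁵ J.
p = √(2mKE) = √(2 × 1.673 × 10⁻²⁷ × 2.900 × 10⁻¹⁵) = 3.115 × 10⁻²¹ kg·m/s.
λ = h/p = 6.626 × 10⁻³⁴ / 3.115 × 10⁻²¹ = 2.13 × 10⁻¹³ m = 213 fm.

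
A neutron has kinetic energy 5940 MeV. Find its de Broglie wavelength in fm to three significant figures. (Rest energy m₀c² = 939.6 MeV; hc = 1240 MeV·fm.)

λ = 0.182 fm

Total energy E = KE + m₀c² = 5940 + 939.6 = 6879.6 MeV.
(pc)² = E² − (m₀c²)² = (6879.6)² − (939.6)² = 4.645 × 10⁷ MeV², so pc = 6815 MeV.
λ = hc/(pc) = 1240 MeV·fm / 6815 MeV = 0.182 fm.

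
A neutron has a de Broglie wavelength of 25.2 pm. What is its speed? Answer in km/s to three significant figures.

p = h/λ = 6.626 × 10⁻³⁴ / 2.520 × 10⁻¹¹ = 2.629 × 10⁻²³ kg·m/s.
v = p/m = 2.629 × 10⁻²³ / 1.675 × 10⁻²⁷ = 1.57 × 10⁴ m/s = 15.7 km/s.

v = 15.7 km/s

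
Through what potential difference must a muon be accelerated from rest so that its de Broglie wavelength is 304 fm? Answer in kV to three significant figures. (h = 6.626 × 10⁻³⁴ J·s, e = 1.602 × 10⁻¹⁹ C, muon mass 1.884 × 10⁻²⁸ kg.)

p = h/λ = 6.626 × 10⁻³⁴ / 3.040 × 10⁻¹³ = 2.180 × 10⁻²¹ kg·m/s.
KE = p²/(2m) = 1.261 × 10⁻¹⁴ J.
V = KE/e = 1.261 × 10⁻¹⁴ / (1.602 × 10⁻¹⁹) = 78.7 kV.

V = 78.7 kV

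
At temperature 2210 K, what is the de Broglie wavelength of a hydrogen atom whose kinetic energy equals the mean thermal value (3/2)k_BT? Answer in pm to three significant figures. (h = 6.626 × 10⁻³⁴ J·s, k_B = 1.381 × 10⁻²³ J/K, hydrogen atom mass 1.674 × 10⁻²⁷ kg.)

λ = 53.5 pm

KE = (3/2)k_BT = 1.5 × 1.381 × 10⁻²³ × 2210 = 4.578 × 10⁻²⁰ J.
p = √(2mKE) = √(2 × 1.674 × 10⁻²⁷ × 4.578 × 10⁻²⁰) = 1.238 × 10⁻²³ kg·m/s.
λ = h/p = 5.35 × 10⁻¹¹ m = 53.5 pm.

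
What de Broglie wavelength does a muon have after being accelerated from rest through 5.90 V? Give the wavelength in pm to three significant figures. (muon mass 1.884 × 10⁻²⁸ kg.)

λ = 35.1 pm

KE = eV = 1.602 × 10⁻¹⁹ × 5.900 = 9.452 × 10⁻¹⁹ J.
p = √(2mKE) = √(2 × 1.884 × 10⁻²⁸ × 9.452 × 10⁻¹⁹) = 1.887 × 10⁻²³ kg·m/s.
λ = h/p = 6.626 × 10⁻³⁴ / 1.887 × 10⁻²³ = 3.51 × 10⁻¹¹ m = 35.1 pm.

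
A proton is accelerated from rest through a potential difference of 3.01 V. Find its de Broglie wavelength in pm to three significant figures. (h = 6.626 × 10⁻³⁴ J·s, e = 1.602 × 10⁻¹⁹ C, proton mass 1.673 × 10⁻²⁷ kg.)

λ = 16.5 pm

KE = eV = 1.602 × 10⁻¹⁹ × 3.010 = 4.822 × 10⁻¹⁹ J.
p = √(2mKE) = √(2 × 1.673 × 10⁻²⁷ × 4.822 × 10⁻¹⁹) = 4.017 × 10⁻²³ kg·m/s.
λ = h/p = 6.626 × 10⁻³⁴ / 4.017 × 10⁻²³ = 1.65 × 10⁻¹¹ m = 16.5 pm.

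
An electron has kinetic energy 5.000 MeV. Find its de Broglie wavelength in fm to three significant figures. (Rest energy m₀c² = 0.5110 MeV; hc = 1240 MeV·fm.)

Total energy E = KE + m₀c² = 5.000 + 0.5110 = 5.5110 MeV.
(pc)² = E² − (m₀c²)² = (5.5110)² − (0.5110)² = 30.11 MeV², so pc = 5.487 MeV.
λ = hc/(pc) = 1240 MeV·fm / 5.487 MeV = 226 fm.

λ = 226 fm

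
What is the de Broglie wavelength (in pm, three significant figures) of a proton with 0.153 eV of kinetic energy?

λ = 73.2 pm

KE = 0.153 eV = 2.451 × 10⁻²⁰ J.
p = √(2mKE) = √(2 × 1.673 × 10⁻²⁷ × 2.451 × 10⁻²⁰) = 9.056 × 10⁻²⁴ kg·m/s.
λ = h/p = 6.626 × 10⁻³⁴ / 9.056 × 10⁻²⁴ = 7.32 × 10⁻¹¹ m = 73.2 pm.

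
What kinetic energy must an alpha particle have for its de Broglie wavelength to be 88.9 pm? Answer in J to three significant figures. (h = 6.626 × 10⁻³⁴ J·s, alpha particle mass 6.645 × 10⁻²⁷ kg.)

KE = 4.18 × 10⁻²¹ J

p = h/λ = 6.626 × 10⁻³⁴ / 8.890 × 10⁻¹¹ = 7.453 × 10⁻²⁴ kg·m/s.
KE = p²/(2m) = (7.453 × 10⁻²⁴)² / (2 × 6.645 × 10⁻²⁷) = 4.180 × 10⁻²¹ J = 4.18 × 10⁻²¹ J.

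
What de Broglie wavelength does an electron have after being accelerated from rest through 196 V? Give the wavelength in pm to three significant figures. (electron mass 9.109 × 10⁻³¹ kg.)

KE = eV = 1.602 × 10⁻¹⁹ × 196.0 = 3.140 × 10⁻¹⁷ J.
p = √(2mKE) = √(2 × 9.109 × 10⁻³¹ × 3.140 × 10⁻¹⁷) = 7.563 × 10⁻²⁴ kg·m/s.
λ = h/p = 6.626 × 10⁻³⁴ / 7.563 × 10⁻²⁴ = 8.76 × 10⁻¹¹ m = 87.6 pm.

λ = 87.6 pm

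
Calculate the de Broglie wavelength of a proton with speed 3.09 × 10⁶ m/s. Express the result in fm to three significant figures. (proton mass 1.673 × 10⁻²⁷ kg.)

p = mv = 1.673 × 10⁻²⁷ × 3.09 × 10⁶ = 5.170 × 10⁻²¹ kg·m/s.
λ = h/p = 6.626 × 10⁻³⁴ / 5.170 × 10⁻²¹ = 1.28 × 10⁻¹³ m = 128 fm.

λ = 128 fm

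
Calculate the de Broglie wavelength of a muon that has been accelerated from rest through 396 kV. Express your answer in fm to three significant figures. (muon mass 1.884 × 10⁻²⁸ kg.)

λ = 136 fm

KE = eV = 1.602 × 10⁻¹⁹ × 3.960 × 10⁵ = 6.344 × 10⁻¹⁴ J.
p = √(2mKE) = √(2 × 1.884 × 10⁻²⁸ × 6.344 × 10⁻¹⁴) = 4.889 × 10⁻²¹ kg·m/s.
λ = h/p = 6.626 × 10⁻³⁴ / 4.889 × 10⁻²¹ = 1.36 × 10⁻¹³ m = 136 fm.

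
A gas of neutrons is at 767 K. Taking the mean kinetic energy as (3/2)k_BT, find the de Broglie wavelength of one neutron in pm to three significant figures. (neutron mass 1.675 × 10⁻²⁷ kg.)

λ = 90.8 pm

KE = (3/2)k_BT = 1.5 × 1.381 × 10⁻²³ × 767 = 1.589 × 10⁻²⁰ J.
p = √(2mKE) = √(2 × 1.675 × 10⁻²⁷ × 1.589 × 10⁻²⁰) = 7.296 × 10⁻²⁴ kg·m/s.
λ = h/p = 9.08 × 10⁻¹¹ m = 90.8 pm.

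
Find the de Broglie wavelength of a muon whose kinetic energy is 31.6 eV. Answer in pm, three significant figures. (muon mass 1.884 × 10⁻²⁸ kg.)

λ = 15.2 pm

KE = 31.6 eV = 5.062 × 10⁻¹⁸ J.
p = √(2mKE) = √(2 × 1.884 × 10⁻²⁸ × 5.062 × 10⁻¹⁸) = 4.367 × 10⁻²³ kg·m/s.
λ = h/p = 6.626 × 10⁻³⁴ / 4.367 × 10⁻²³ = 1.52 × 10⁻¹¹ m = 15.2 pm.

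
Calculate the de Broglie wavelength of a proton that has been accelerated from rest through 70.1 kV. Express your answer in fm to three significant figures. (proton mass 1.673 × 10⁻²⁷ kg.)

λ = 108 fm

KE = eV = 1.602 × 10⁻¹⁹ × 7.010 × 10⁴ = 1.123 × 10⁻¹⁴ J.
p = √(2mKE) = √(2 × 1.673 × 10⁻²⁷ × 1.123 × 10⁻¹⁴) = 6.130 × 10⁻²¹ kg·m/s.
λ = h/p = 6.626 × 10⁻³⁴ / 6.130 × 10⁻²¹ = 1.08 × 10⁻¹³ m = 108 fm.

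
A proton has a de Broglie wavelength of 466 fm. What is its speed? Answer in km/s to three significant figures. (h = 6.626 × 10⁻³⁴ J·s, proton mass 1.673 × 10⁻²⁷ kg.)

p = h/λ = 6.626 × 10⁻³⁴ / 4.660 × 10⁻¹³ = 1.422 × 10⁻²¹ kg·m/s.
v = p/m = 1.422 × 10⁻²¹ / 1.673 × 10⁻²⁷ = 8.50 × 10⁵ m/s = 850 km/s.

v = 850 km/s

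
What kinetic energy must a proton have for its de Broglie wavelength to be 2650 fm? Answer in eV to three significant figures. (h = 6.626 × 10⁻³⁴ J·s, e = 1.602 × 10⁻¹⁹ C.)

KE = 117 eV

p = h/λ = 6.626 × 10⁻³⁴ / 2.650 × 10⁻¹² = 2.500 × 10⁻²² kg·m/s.
KE = p²/(2m) = (2.500 × 10⁻²²)² / (2 × 1.673 × 10⁻²⁷) = 1.868 × 10⁻¹⁷ J = 117 eV.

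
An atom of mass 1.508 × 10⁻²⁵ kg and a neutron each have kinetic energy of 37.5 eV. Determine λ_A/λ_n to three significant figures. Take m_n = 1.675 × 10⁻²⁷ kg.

At fixed KE, p = √(2mKE) so λ = h/p ∝ 1/√m.
λ_A/λ_n = √(m_n/m_A) = √(1.675 × 10⁻²⁷/1.508 × 10⁻²⁵) = √(0.01111) = 0.105.

λ_A/λ_n = 0.105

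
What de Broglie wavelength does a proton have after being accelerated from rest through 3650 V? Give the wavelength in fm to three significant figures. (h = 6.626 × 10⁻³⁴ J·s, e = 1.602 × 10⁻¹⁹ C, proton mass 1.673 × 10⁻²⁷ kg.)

λ = 474 fm

KE = eV = 1.602 × 10⁻¹⁹ × 3650 = 5.847 × 10⁻¹⁶ J.
p = √(2mKE) = √(2 × 1.673 × 10⁻²⁷ × 5.847 × 10⁻¹⁶) = 1.399 × 10⁻²¹ kg·m/s.
λ = h/p = 6.626 × 10⁻³⁴ / 1.399 × 10⁻²¹ = 4.74 × 10⁻¹³ m = 474 fm.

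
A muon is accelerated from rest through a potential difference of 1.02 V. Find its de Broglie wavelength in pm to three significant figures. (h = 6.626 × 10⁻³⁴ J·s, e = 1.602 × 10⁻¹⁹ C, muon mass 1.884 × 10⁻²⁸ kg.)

KE = eV = 1.602 × 10⁻¹⁹ × 1.020 = 1.634 × 10⁻¹⁹ J.
p = √(2mKE) = √(2 × 1.884 × 10⁻²⁸ × 1.634 × 10⁻¹⁹) = 7.847 × 10⁻²⁴ kg·m/s.
λ = h/p = 6.626 × 10⁻³⁴ / 7.847 × 10⁻²⁴ = 8.44 × 10⁻¹¹ m = 84.4 pm.

λ = 84.4 pm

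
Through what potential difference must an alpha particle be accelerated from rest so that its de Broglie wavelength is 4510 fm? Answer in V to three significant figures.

p = h/λ = 6.626 × 10⁻³⁴ / 4.510 × 10⁻¹² = 1.469 × 10⁻²² kg·m/s.
KE = p²/(2m) = 1.624 × 10⁻¹⁸ J.
V = KE/2e = 1.624 × 10⁻¹⁸ / (2 × 1.602 × 10⁻¹⁹) = 5.07 V.

V = 5.07 V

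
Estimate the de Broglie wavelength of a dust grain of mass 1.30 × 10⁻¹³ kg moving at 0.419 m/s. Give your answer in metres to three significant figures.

p = mv = 1.30 × 10⁻¹³ × 0.419 = 5.447 × 10⁻¹⁴ kg·m/s.
λ = h/p = 6.626 × 10⁻³⁴ / 5.447 × 10⁻¹⁴ = 1.22 × 10⁻²⁰ m.

λ = 1.22 × 10⁻²⁰ m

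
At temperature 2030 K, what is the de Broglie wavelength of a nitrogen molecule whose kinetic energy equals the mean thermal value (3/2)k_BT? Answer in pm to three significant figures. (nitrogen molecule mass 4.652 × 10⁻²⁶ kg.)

λ = 10.6 pm

KE = (3/2)k_BT = 1.5 × 1.381 × 10⁻²³ × 2030 = 4.205 × 10⁻²⁰ J.
p = √(2mKE) = √(2 × 4.652 × 10⁻²⁶ × 4.205 × 10⁻²⁰) = 6.255 × 10⁻²³ kg·m/s.
λ = h/p = 1.06 × 10⁻¹¹ m = 10.6 pm.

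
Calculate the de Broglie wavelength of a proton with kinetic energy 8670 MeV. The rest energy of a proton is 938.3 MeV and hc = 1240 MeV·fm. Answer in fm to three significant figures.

λ = 0.130 fm

Total energy E = KE + m₀c² = 8670 + 938.3 = 9608.3 MeV.
(pc)² = E² − (m₀c²)² = (9608.3)² − (938.3)² = 9.144 × 10⁷ MeV², so pc = 9562 MeV.
λ = hc/(pc) = 1240 MeV·fm / 9562 MeV = 0.130 fm.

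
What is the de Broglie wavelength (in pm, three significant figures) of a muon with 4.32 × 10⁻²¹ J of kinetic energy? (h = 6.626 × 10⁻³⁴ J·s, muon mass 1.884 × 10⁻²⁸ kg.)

p = √(2mKE) = √(2 × 1.884 × 10⁻²⁸ × 4.320 × 10⁻²¹) = 1.276 × 10⁻²⁴ kg·m/s.
λ = h/p = 6.626 × 10⁻³⁴ / 1.276 × 10⁻²⁴ = 5.19 × 10⁻¹⁰ m = 519 pm.

λ = 519 pm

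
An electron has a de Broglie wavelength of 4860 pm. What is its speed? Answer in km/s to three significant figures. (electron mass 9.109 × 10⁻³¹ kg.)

v = 150 km/s

p = h/λ = 6.626 × 10⁻³⁴ / 4.860 × 10⁻⁹ = 1.363 × 10⁻²⁵ kg·m/s.
v = p/m = 1.363 × 10⁻²⁵ / 9.109 × 10⁻³¹ = 1.50 × 10⁵ m/s = 150 km/s.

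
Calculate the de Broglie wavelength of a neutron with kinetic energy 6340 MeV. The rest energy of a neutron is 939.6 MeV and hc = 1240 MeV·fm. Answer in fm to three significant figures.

Total energy E = KE + m₀c² = 6340 + 939.6 = 7279.6 MeV.
(pc)² = E² − (m₀c²)² = (7279.6)² − (939.6)² = 5.211 × 10⁷ MeV², so pc = 7219 MeV.
λ = hc/(pc) = 1240 MeV·fm / 7219 MeV = 0.172 fm.

λ = 0.172 fm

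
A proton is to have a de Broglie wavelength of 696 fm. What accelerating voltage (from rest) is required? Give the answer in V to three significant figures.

p = h/λ = 6.626 × 10⁻³⁴ / 6.960 × 10⁻¹³ = 9.520 × 10⁻²² kg·m/s.
KE = p²/(2m) = 2.709 × 10⁻¹⁶ J.
V = KE/e = 2.709 × 10⁻¹⁶ / (1.602 × 10⁻¹⁹) = 1690 V.

V = 1690 V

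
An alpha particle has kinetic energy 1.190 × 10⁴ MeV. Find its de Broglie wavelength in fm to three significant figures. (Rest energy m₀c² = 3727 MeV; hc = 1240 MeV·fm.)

λ = 0.0817 fm

Total energy E = KE + m₀c² = 1.190 × 10⁴ + 3727 = 15627 MeV.
(pc)² = E² − (m₀c²)² = (15627)² − (3727)² = 2.303 × 10⁸ MeV², so pc = 1.518 × 10⁴ MeV.
λ = hc/(pc) = 1240 MeV·fm / 1.518 × 10⁴ MeV = 0.0817 fm.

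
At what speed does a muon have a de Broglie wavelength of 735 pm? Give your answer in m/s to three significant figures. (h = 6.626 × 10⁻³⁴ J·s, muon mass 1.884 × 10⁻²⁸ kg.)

p = h/λ = 6.626 × 10⁻³⁴ / 7.350 × 10⁻¹⁰ = 9.015 × 10⁻²⁵ kg·m/s.
v = p/m = 9.015 × 10⁻²⁵ / 1.884 × 10⁻²⁸ = 4.79 × 10³ m/s = 4790 m/s.

v = 4790 m/s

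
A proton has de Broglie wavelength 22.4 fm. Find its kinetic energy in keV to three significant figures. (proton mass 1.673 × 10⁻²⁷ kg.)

KE = 1630 keV

p = h/λ = 6.626 × 10⁻³⁴ / 2.240 × 10⁻¹⁴ = 2.958 × 10⁻²⁰ kg·m/s.
KE = p²/(2m) = (2.958 × 10⁻²⁰)² / (2 × 1.673 × 10⁻²⁷) = 2.615 × 10⁻¹³ J = 1630 keV.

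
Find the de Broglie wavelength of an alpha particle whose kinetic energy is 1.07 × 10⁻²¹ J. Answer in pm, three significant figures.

p = √(2mKE) = √(2 × 6.645 × 10⁻²⁷ × 1.070 × 10⁻²¹) = 3.771 × 10⁻²⁴ kg·m/s.
λ = h/p = 6.626 × 10⁻³⁴ / 3.771 × 10⁻²⁴ = 1.76 × 10⁻¹⁰ m = 176 pm.

λ = 176 pm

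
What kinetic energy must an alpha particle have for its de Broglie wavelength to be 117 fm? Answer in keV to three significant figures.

KE = 15.1 keV

p = h/λ = 6.626 × 10⁻³⁴ / 1.170 × 10⁻¹³ = 5.663 × 10⁻²¹ kg·m/s.
KE = p²/(2m) = (5.663 × 10⁻²¹)² / (2 × 6.645 × 10⁻²⁷) = 2.413 × 10⁻¹⁵ J = 15.1 keV.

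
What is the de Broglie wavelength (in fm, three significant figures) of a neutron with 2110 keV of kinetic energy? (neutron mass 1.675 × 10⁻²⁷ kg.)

λ = 19.7 fm

KE = 2110 keV = 3.380 × 10⁻¹³ J.
p = √(2mKE) = √(2 × 1.675 × 10⁻²⁷ × 3.380 × 10⁻¹³) = 3.365 × 10⁻²⁰ kg·m/s.
λ = h/p = 6.626 × 10⁻³⁴ / 3.365 × 10⁻²⁰ = 1.97 × 10⁻¹⁴ m = 19.7 fm.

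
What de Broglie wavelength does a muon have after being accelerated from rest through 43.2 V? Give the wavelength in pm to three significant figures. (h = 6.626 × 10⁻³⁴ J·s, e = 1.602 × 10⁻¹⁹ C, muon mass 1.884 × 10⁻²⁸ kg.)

λ = 13.0 pm

KE = eV = 1.602 × 10⁻¹⁹ × 43.20 = 6.921 × 10⁻¹⁸ J.
p = √(2mKE) = √(2 × 1.884 × 10⁻²⁸ × 6.921 × 10⁻¹⁸) = 5.107 × 10⁻²³ kg·m/s.
λ = h/p = 6.626 × 10⁻³⁴ / 5.107 × 10⁻²³ = 1.30 × 10⁻¹¹ m = 13.0 pm.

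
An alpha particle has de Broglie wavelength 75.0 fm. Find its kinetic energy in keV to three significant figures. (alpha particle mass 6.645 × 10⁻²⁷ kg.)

p = h/λ = 6.626 × 10⁻³⁴ / 7.500 × 10⁻¹⁴ = 8.835 × 10⁻²¹ kg·m/s.
KE = p²/(2m) = (8.835 × 10⁻²¹)² / (2 × 6.645 × 10⁻²⁷) = 5.873 × 10⁻¹⁵ J = 36.7 keV.

KE = 36.7 keV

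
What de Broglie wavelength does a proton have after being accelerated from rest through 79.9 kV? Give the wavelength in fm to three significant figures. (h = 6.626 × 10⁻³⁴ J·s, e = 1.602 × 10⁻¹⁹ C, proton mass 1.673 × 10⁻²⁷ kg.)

KE = eV = 1.602 × 10⁻¹⁹ × 7.990 × 10⁴ = 1.280 × 10⁻¹⁴ J.
p = √(2mKE) = √(2 × 1.673 × 10⁻²⁷ × 1.280 × 10⁻¹⁴) = 6.544 × 10⁻²¹ kg·m/s.
λ = h/p = 6.626 × 10⁻³⁴ / 6.544 × 10⁻²¹ = 1.01 × 10⁻¹³ m = 101 fm.

λ = 101 fm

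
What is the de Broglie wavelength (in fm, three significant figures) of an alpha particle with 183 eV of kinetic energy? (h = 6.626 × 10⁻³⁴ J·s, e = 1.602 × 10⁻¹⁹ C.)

λ = 1060 fm

KE = 183 eV = 2.932 × 10⁻¹⁷ J.
p = √(2mKE) = √(2 × 6.645 × 10⁻²⁷ × 2.932 × 10⁻¹⁷) = 6.242 × 10⁻²² kg·m/s.
λ = h/p = 6.626 × 10⁻³⁴ / 6.242 × 10⁻²² = 1.06 × 10⁻¹² m = 1060 fm.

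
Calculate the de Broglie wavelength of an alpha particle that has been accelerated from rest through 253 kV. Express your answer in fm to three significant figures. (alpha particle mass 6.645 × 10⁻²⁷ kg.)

λ = 20.2 fm

KE = 2eV = 2 × 1.602 × 10⁻¹⁹ × 2.530 × 10⁵ = 8.106 × 10⁻¹⁴ J.
p = √(2mKE) = √(2 × 6.645 × 10⁻²⁷ × 8.106 × 10⁻¹⁴) = 3.282 × 10⁻²⁰ kg·m/s.
λ = h/p = 6.626 × 10⁻³⁴ / 3.282 × 10⁻²⁰ = 2.02 × 10⁻¹⁴ m = 20.2 fm.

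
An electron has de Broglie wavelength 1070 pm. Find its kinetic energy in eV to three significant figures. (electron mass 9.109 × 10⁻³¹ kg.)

KE = 1.31 eV

p = h/λ = 6.626 × 10⁻³⁴ / 1.070 × 10⁻⁹ = 6.193 × 10⁻²⁵ kg·m/s.
KE = p²/(2m) = (6.193 × 10⁻²⁵)² / (2 × 9.109 × 10⁻³¹) = 2.105 × 10⁻¹⁹ J = 1.31 eV.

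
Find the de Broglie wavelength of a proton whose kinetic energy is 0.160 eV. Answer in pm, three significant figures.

λ = 71.5 pm

KE = 0.160 eV = 2.563 × 10⁻²⁰ J.
p = √(2mKE) = √(2 × 1.673 × 10⁻²⁷ × 2.563 × 10⁻²⁰) = 9.261 × 10⁻²⁴ kg·m/s.
λ = h/p = 6.626 × 10⁻³⁴ / 9.261 × 10⁻²⁴ = 7.15 × 10⁻¹¹ m = 71.5 pm.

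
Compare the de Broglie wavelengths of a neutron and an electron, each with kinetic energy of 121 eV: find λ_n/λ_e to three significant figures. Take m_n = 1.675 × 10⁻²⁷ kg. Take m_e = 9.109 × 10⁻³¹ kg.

λ_n/λ_e = 0.0233

At fixed KE, p = √(2mKE) so λ = h/p ∝ 1/√m.
λ_n/λ_e = √(m_e/m_n) = √(9.109 × 10⁻³¹/1.675 × 10⁻²⁷) = √(5.438 × 10⁻⁴) = 0.0233.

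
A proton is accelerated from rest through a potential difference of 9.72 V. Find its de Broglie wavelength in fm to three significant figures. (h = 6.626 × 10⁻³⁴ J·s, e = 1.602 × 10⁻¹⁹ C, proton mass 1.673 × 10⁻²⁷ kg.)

KE = eV = 1.602 × 10⁻¹⁹ × 9.720 = 1.557 × 10⁻¹⁸ J.
p = √(2mKE) = √(2 × 1.673 × 10⁻²⁷ × 1.557 × 10⁻¹⁸) = 7.218 × 10⁻²³ kg·m/s.
λ = h/p = 6.626 × 10⁻³⁴ / 7.218 × 10⁻²³ = 9.18 × 10⁻¹² m = 9180 fm.

λ = 9180 fm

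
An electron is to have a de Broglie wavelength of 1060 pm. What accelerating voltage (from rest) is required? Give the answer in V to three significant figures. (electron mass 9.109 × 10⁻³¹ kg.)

V = 1.34 V

p = h/λ = 6.626 × 10⁻³⁴ / 1.060 × 10⁻⁹ = 6.251 × 10⁻²⁵ kg·m/s.
KE = p²/(2m) = 2.145 × 10⁻¹⁹ J.
V = KE/e = 2.145 × 10⁻¹⁹ / (1.602 × 10⁻¹⁹) = 1.34 V.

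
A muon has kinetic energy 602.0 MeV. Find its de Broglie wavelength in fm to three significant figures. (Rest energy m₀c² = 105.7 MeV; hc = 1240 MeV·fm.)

Total energy E = KE + m₀c² = 602.0 + 105.7 = 707.7 MeV.
(pc)² = E² − (m₀c²)² = (707.7)² − (105.7)² = 4.897 × 10⁵ MeV², so pc = 699.8 MeV.
λ = hc/(pc) = 1240 MeV·fm / 699.8 MeV = 1.77 fm.

λ = 1.77 fm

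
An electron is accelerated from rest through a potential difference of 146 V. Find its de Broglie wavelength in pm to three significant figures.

λ = 102 pm

KE = eV = 1.602 × 10⁻¹⁹ × 146.0 = 2.339 × 10⁻¹⁷ J.
p = √(2mKE) = √(2 × 9.109 × 10⁻³¹ × 2.339 × 10⁻¹⁷) = 6.528 × 10⁻²⁴ kg·m/s.
λ = h/p = 6.626 × 10⁻³⁴ / 6.528 × 10⁻²⁴ = 1.02 × 10⁻¹⁰ m = 102 pm.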